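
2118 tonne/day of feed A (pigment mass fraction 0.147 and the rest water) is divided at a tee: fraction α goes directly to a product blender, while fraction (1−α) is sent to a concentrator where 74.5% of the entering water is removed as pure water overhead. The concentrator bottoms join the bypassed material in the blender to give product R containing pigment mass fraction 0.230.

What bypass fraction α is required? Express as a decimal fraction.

0.432

All 2118×0.147 = 311.35 tonne/day of pigment reaches R, so R = 311.35/0.230 = 1353.7 tonne/day and vapour = 764.32 tonne/day.
The evaporator receives (1−α)·2118 of feed at 0.853 water and removes 0.745 of that water:
0.745×0.853×(1−α)×2118 = 764.32
(1−α) = 764.32/1346 = 0.5679;  α = 0.4321.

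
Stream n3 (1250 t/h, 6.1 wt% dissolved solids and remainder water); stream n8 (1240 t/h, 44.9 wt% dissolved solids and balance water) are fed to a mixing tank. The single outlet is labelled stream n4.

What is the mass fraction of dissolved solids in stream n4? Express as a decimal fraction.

0.2542

Total flow out = 1250 + 1240 = 2490 t/h.
dissolved solids in = 1250×0.061 + 1240×0.449 = 633.01 t/h.
dissolved solids mass fraction in n4 = 633.01/2490 = 0.2542.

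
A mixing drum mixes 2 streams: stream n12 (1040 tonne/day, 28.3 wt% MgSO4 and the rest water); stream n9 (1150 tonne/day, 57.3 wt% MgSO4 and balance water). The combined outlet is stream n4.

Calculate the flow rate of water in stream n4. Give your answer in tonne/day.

1237 tonne/day

water out = water in = 1040×0.717 + 1150×0.427 = 1236.7 tonne/day.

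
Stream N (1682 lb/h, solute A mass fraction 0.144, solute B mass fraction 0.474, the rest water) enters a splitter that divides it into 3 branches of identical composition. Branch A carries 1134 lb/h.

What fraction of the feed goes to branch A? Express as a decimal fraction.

0.674

Fraction to A = 1134/1682 = 0.6742.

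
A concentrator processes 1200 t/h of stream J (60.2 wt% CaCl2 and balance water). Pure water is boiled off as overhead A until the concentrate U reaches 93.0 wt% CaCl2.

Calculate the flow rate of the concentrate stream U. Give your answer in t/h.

CaCl2 is conserved: 1200×0.602 = 722.4 t/h all reports to the concentrate.
Concentrate = 722.4/(target fraction) = 776.77 t/h.

776.8 t/h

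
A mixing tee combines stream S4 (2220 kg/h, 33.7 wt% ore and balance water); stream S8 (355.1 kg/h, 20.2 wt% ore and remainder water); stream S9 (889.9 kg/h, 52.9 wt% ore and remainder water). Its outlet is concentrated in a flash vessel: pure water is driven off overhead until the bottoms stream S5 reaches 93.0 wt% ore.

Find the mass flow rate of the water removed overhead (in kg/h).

2077 kg/h

ore entering = 2220×0.337 + 355.1×0.202 + 889.9×0.529 = 1290.6 kg/h.
All ore reports to S5, so S5 = 1290.6/0.930 = 1387.8 kg/h.
Total feed = 3465 kg/h; overhead = 3465 − 1387.8 = 2077.2 kg/h.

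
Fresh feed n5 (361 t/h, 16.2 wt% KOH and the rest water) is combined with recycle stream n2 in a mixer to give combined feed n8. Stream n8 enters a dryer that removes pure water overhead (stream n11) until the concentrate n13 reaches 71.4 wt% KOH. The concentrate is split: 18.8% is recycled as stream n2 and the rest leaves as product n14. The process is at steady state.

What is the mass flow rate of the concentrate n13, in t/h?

Overall KOH balance (none leaves overhead): KOH in fresh feed = KOH in product, i.e. 361×0.162 = (1−0.188)·n13·0.714.
n13 = 58.482/(0.714×0.812) = 100.87 t/h.

100.9 t/h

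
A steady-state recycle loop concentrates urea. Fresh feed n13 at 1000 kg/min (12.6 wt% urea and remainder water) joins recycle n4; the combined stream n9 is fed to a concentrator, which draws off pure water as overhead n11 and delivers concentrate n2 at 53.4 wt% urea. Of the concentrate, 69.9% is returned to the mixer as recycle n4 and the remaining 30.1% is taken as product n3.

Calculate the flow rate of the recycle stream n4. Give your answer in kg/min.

547.9 kg/min

Overall urea balance (none leaves overhead): urea in fresh feed = urea in product, i.e. 1000×0.126 = (1−0.699)·n2·0.534.
n2 = 126/(0.534×0.301) = 783.9 kg/min.
Recycle n4 = 0.699×783.9 = 547.95 kg/min.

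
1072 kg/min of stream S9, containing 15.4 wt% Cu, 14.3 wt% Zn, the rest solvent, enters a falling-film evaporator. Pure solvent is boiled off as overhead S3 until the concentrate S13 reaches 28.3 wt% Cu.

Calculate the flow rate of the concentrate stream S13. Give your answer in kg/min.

Cu is conserved: 1072×0.154 = 165.09 kg/min all reports to the concentrate.
Concentrate = 165.09/(target fraction) = 583.35 kg/min.

583.3 kg/min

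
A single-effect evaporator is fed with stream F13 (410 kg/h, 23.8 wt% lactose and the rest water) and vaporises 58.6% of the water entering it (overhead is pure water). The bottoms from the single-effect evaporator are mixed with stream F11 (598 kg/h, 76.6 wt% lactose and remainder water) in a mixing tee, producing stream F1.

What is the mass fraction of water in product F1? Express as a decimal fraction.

Vapour removed = 0.586×0.762×410 = 183.08 kg/h; concentrate = 226.92 kg/h.
water reaching the mixer = 129.34 (from concentrate) + 598×0.234 = 269.27 kg/h.
Product flow = 226.92 + 598 = 824.92 kg/h; water fraction = 0.326.

0.326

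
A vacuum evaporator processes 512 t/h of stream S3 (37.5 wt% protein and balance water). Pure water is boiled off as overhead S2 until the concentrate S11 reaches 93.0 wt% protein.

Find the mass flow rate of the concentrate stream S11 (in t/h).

protein is conserved: 512×0.375 = 192 t/h all reports to the concentrate.
Concentrate = 192/(target fraction) = 206.45 t/h.

206.5 t/h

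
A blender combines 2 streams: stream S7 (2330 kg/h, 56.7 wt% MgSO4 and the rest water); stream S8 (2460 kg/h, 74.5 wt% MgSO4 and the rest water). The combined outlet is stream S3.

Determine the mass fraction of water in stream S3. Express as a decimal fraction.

Total flow out = 2330 + 2460 = 4790 kg/h.
water in = 2330×0.433 + 2460×0.255 = 1636.2 kg/h.
water mass fraction in S3 = 1636.2/4790 = 0.3416.

0.3416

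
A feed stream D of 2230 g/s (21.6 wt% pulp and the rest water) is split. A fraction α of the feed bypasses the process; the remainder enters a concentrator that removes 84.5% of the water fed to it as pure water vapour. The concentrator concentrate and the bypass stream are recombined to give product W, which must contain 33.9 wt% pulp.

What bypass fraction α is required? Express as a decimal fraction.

0.452

All 2230×0.216 = 481.68 g/s of pulp reaches W, so W = 481.68/0.339 = 1420.9 g/s and vapour = 809.12 g/s.
The evaporator receives (1−α)·2230 of feed at 0.784 water and removes 0.845 of that water:
0.845×0.784×(1−α)×2230 = 809.12
(1−α) = 809.12/1477.3 = 0.5477;  α = 0.4523.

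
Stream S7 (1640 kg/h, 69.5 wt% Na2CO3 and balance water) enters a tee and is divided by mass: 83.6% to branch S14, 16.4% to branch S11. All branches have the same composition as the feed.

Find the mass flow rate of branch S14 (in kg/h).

1371 kg/h

Branch S14 flow = 0.836×1640 = 1371 kg/h.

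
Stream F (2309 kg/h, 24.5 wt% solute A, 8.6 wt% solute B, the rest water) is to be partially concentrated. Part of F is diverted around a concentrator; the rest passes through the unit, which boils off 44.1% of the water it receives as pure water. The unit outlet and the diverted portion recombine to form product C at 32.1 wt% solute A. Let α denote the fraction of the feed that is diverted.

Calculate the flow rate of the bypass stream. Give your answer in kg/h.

All 2309×0.245 = 565.71 kg/h of solute A reaches C, so C = 565.71/0.321 = 1762.3 kg/h and vapour = 546.68 kg/h.
The evaporator receives (1−α)·2309 of feed at 0.669 water and removes 0.441 of that water:
0.441×0.669×(1−α)×2309 = 546.68
(1−α) = 546.68/681.22 = 0.8025;  α = 0.1975.
Bypass flow = 0.1975×2309 = 456.03 kg/h.

456 kg/h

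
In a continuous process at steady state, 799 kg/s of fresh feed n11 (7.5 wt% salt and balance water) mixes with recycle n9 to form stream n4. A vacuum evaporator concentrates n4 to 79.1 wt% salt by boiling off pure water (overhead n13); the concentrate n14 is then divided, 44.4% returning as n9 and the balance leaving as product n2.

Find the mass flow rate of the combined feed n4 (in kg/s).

Overall salt balance (none leaves overhead): salt in fresh feed = salt in product, i.e. 799×0.075 = (1−0.444)·n14·0.791.
n14 = 59.925/(0.791×0.556) = 136.26 kg/s.
Recycle n9 = 0.444×136.26 = 60.498 kg/s.
Combined feed n4 = 799 + 60.498 = 859.5 kg/s.

859.5 kg/s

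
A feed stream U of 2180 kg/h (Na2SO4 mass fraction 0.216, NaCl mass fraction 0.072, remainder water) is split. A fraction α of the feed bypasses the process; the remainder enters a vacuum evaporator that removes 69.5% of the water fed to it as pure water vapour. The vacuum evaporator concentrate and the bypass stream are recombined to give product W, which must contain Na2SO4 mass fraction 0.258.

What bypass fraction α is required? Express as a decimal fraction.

All 2180×0.216 = 470.88 kg/h of Na2SO4 reaches W, so W = 470.88/0.258 = 1825.1 kg/h and vapour = 354.88 kg/h.
The evaporator receives (1−α)·2180 of feed at 0.712 water and removes 0.695 of that water:
0.695×0.712×(1−α)×2180 = 354.88
(1−α) = 354.88/1078.8 = 0.3290;  α = 0.6710.

0.671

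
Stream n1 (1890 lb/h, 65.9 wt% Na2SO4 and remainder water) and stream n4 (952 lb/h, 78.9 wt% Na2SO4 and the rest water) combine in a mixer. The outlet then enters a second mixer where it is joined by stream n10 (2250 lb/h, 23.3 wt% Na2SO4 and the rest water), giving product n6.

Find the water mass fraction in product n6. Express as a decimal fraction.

0.505

Overall, product flow = 5092 lb/h.
water in = 1890×0.341 + 952×0.211 + 2250×0.767 = 2571.1 lb/h.
water fraction in n6 = 0.505.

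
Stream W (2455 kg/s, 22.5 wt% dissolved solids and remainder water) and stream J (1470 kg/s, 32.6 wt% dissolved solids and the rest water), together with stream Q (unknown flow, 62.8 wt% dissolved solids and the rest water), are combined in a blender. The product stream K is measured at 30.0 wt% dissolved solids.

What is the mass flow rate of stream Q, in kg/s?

444.8 kg/s

Let Q be the unknown flow. Total out = 3925 + Q.
dissolved solids balance: 1031.6 + 0.628·Q = 0.300·(3925 + Q)
(0.628 − 0.300)·Q = 0.300×3925 − 1031.6 = 145.9
Q = 145.9 / 0.328 = 444.83 kg/s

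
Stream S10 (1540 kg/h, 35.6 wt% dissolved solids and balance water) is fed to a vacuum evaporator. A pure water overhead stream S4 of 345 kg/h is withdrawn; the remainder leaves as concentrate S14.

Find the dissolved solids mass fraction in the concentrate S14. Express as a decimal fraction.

0.459

dissolved solids is not removed: 1540×0.356 = 548.24 kg/h of dissolved solids enters S14.
Concentrate = 1540 − 345 = 1195 kg/h.
Mass fraction = 548.24/1195 = 0.459.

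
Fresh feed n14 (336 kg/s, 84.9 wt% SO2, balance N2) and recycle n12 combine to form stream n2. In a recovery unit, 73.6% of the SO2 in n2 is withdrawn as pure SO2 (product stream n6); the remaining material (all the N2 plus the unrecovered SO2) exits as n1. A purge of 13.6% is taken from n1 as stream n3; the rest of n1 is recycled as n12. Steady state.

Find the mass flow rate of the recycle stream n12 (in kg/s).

406.6 kg/s

N2 enters only via n14 and leaves only via the purge: 336×0.151 = 0.136×(N2 in n1), and the recovery unit passes all N2, so N2 in n2 = N2 in n1 = 373.06 kg/s.
SO2 in n2: m_A = 336×0.849 + (1−0.136)·(1−0.736)·m_A, so m_A = 285.26/0.7719 = 369.56 kg/s.
n1 = (1−0.736)×369.56 + 373.06 = 470.62 kg/s.
Recycle n12 = (1−0.136)×470.62 = 406.62 kg/s.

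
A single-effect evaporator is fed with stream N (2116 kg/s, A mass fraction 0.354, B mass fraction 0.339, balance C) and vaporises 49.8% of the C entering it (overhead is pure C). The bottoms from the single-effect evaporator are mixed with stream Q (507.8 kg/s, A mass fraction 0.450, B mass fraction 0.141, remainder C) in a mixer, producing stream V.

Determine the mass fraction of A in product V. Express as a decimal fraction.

Vapour removed = 0.498×0.307×2116 = 323.51 kg/s; concentrate = 1792.5 kg/s.
A reaching the mixer = 749.06 (from concentrate) + 507.8×0.450 = 977.57 kg/s.
Product flow = 1792.5 + 507.8 = 2300.3 kg/s; A fraction = 0.425.

0.425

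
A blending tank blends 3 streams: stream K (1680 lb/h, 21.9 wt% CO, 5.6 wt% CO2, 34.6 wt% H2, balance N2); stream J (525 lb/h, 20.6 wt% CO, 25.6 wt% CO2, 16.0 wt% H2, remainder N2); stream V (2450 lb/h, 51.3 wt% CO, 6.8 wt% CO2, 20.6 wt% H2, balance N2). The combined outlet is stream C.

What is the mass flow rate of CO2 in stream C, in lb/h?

CO2 out = CO2 in = 1680×0.056 + 525×0.256 + 2450×0.068 = 395.08 lb/h.

395.1 lb/h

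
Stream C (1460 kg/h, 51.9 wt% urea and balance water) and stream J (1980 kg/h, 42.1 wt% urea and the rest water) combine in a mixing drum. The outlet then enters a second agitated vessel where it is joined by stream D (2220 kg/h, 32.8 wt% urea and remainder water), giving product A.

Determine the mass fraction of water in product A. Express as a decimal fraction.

0.590

Overall, product flow = 5660 kg/h.
water in = 1460×0.481 + 1980×0.579 + 2220×0.672 = 3340.5 kg/h.
water fraction in A = 0.590.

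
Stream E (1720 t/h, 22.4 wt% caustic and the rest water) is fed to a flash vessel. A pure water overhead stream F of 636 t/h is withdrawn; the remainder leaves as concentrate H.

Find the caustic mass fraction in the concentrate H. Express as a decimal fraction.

0.355

caustic is not removed: 1720×0.224 = 385.28 t/h of caustic enters H.
Concentrate = 1720 − 636 = 1084 t/h.
Mass fraction = 385.28/1084 = 0.355.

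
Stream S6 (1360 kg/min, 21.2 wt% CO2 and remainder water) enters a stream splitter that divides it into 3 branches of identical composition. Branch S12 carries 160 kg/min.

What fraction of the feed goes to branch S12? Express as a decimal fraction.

0.118

Fraction to S12 = 160/1360 = 0.1176.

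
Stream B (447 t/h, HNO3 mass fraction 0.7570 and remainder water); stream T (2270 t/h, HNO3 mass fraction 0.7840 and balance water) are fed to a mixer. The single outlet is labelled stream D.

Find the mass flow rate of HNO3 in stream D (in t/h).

2118 t/h

HNO3 out = HNO3 in = 447×0.757 + 2270×0.784 = 2118.1 t/h.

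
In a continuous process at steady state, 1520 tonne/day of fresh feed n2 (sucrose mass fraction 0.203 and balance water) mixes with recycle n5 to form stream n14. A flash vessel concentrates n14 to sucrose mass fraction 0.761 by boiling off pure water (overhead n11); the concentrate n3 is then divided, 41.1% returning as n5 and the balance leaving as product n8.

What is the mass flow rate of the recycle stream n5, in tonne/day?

282.9 tonne/day

Overall sucrose balance (none leaves overhead): sucrose in fresh feed = sucrose in product, i.e. 1520×0.203 = (1−0.411)·n3·0.761.
n3 = 308.56/(0.761×0.589) = 688.4 tonne/day.
Recycle n5 = 0.411×688.4 = 282.93 tonne/day.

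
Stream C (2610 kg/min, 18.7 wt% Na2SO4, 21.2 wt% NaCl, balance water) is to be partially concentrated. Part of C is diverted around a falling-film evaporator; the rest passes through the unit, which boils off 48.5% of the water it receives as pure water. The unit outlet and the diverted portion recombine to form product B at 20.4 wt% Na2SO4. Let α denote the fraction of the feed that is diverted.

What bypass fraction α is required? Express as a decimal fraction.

All 2610×0.187 = 488.07 kg/min of Na2SO4 reaches B, so B = 488.07/0.204 = 2392.5 kg/min and vapour = 217.5 kg/min.
The evaporator receives (1−α)·2610 of feed at 0.601 water and removes 0.485 of that water:
0.485×0.601×(1−α)×2610 = 217.5
(1−α) = 217.5/760.78 = 0.2859;  α = 0.7141.

0.714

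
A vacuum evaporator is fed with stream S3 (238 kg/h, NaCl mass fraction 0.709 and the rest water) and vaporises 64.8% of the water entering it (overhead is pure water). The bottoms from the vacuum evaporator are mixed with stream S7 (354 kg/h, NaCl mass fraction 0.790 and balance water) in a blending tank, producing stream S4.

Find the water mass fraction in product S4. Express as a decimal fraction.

0.180

Vapour removed = 0.648×0.291×238 = 44.879 kg/h; concentrate = 193.12 kg/h.
water reaching the mixer = 24.379 (from concentrate) + 354×0.210 = 98.719 kg/h.
Product flow = 193.12 + 354 = 547.12 kg/h; water fraction = 0.180.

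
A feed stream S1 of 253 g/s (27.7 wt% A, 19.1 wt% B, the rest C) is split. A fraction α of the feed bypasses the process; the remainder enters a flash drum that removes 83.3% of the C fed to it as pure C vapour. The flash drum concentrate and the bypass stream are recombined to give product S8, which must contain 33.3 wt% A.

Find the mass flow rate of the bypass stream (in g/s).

All 253×0.277 = 70.081 g/s of A reaches S8, so S8 = 70.081/0.333 = 210.45 g/s and vapour = 42.547 g/s.
The evaporator receives (1−α)·253 of feed at 0.532 C and removes 0.833 of that C:
0.833×0.532×(1−α)×253 = 42.547
(1−α) = 42.547/112.12 = 0.3795;  α = 0.6205.
Bypass flow = 0.6205×253 = 156.99 g/s.

157 g/s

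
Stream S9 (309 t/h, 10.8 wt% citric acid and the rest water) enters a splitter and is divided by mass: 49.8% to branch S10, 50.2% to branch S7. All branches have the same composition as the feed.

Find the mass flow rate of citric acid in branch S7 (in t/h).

16.75 t/h

Branch S7 total = 0.502×309 = 155.12 t/h.
citric acid in S7 = 0.108×155.12 = 16.753 t/h.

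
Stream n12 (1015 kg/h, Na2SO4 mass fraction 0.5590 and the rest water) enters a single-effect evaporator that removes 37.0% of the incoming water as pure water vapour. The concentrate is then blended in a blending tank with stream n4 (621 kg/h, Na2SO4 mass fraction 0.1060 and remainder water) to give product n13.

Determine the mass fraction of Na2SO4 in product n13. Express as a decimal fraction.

0.4306

Vapour removed = 0.370×0.441×1015 = 165.62 kg/h; concentrate = 849.38 kg/h.
Na2SO4 reaching the mixer = 567.39 (from concentrate) + 621×0.106 = 633.21 kg/h.
Product flow = 849.38 + 621 = 1470.4 kg/h; Na2SO4 fraction = 0.4306.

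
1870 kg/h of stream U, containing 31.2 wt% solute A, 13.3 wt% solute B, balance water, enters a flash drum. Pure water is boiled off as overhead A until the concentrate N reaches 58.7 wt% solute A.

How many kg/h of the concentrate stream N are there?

solute A is conserved: 1870×0.312 = 583.44 kg/h all reports to the concentrate.
Concentrate = 583.44/(target fraction) = 993.94 kg/h.

993.9 kg/h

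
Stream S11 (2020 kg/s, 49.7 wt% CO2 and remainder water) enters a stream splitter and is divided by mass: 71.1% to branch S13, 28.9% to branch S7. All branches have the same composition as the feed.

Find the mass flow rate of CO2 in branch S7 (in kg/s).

290.1 kg/s

Branch S7 total = 0.289×2020 = 583.78 kg/s.
CO2 in S7 = 0.497×583.78 = 290.14 kg/s.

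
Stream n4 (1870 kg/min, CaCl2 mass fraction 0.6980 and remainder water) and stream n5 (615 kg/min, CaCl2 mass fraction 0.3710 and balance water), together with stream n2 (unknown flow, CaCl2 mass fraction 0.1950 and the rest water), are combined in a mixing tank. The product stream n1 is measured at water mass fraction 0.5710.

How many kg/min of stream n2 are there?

1997 kg/min

Let n2 be the unknown flow. Total out = 2485 + n2.
water balance: 951.58 + 0.805·n2 = 0.571·(2485 + n2)
(0.805 − 0.571)·n2 = 0.571×2485 − 951.58 = 467.36
n2 = 467.36 / 0.234 = 1997.3 kg/min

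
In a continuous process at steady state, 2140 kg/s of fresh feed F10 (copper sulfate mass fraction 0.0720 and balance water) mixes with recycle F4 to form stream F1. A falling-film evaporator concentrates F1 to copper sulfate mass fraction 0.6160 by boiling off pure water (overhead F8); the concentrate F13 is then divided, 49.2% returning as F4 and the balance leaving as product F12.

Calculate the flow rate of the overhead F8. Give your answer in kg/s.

1890 kg/s

Overall copper sulfate balance (none leaves overhead): copper sulfate in fresh feed = copper sulfate in product, i.e. 2140×0.072 = (1−0.492)·F13·0.616.
F13 = 154.08/(0.616×0.508) = 492.38 kg/s.
Recycle F4 = 0.492×492.38 = 242.25 kg/s.
Combined feed F1 = 2140 + 242.25 = 2382.3 kg/s.
Overhead F8 = F1 − F13 = 2382.3 − 492.38 = 1889.9 kg/s.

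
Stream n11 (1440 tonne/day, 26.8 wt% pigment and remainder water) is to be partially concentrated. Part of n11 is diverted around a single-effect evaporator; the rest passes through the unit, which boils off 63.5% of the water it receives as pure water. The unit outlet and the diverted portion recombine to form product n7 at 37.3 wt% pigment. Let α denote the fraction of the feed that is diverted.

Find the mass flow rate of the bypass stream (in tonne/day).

567.9 tonne/day

All 1440×0.268 = 385.92 tonne/day of pigment reaches n7, so n7 = 385.92/0.373 = 1034.6 tonne/day and vapour = 405.36 tonne/day.
The evaporator receives (1−α)·1440 of feed at 0.732 water and removes 0.635 of that water:
0.635×0.732×(1−α)×1440 = 405.36
(1−α) = 405.36/669.34 = 0.6056;  α = 0.3944.
Bypass flow = 0.3944×1440 = 567.92 tonne/day.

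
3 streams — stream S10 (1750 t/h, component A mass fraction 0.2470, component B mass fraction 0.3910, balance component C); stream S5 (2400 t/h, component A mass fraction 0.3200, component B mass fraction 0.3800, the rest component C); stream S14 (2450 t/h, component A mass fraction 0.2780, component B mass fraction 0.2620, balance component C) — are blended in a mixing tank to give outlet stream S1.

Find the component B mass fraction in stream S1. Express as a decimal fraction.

0.3391

Total flow out = 1750 + 2400 + 2450 = 6600 t/h.
component B in = 1750×0.391 + 2400×0.380 + 2450×0.262 = 2238.2 t/h.
component B mass fraction in S1 = 2238.2/6600 = 0.3391.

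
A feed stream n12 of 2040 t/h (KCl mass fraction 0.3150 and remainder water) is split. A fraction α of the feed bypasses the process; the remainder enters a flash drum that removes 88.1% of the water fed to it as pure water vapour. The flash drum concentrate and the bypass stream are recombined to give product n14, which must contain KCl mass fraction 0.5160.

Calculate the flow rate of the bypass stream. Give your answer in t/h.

723.2 t/h

All 2040×0.315 = 642.6 t/h of KCl reaches n14, so n14 = 642.6/0.516 = 1245.3 t/h and vapour = 794.65 t/h.
The evaporator receives (1−α)·2040 of feed at 0.685 water and removes 0.881 of that water:
0.881×0.685×(1−α)×2040 = 794.65
(1−α) = 794.65/1231.1 = 0.6455;  α = 0.3545.
Bypass flow = 0.3545×2040 = 723.23 t/h.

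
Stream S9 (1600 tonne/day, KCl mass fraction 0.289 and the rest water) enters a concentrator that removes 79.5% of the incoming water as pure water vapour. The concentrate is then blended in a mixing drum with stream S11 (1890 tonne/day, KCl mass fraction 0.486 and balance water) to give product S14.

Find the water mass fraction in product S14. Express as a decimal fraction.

0.466

Vapour removed = 0.795×0.711×1600 = 904.39 tonne/day; concentrate = 695.61 tonne/day.
water reaching the mixer = 233.21 (from concentrate) + 1890×0.514 = 1204.7 tonne/day.
Product flow = 695.61 + 1890 = 2585.6 tonne/day; water fraction = 0.466.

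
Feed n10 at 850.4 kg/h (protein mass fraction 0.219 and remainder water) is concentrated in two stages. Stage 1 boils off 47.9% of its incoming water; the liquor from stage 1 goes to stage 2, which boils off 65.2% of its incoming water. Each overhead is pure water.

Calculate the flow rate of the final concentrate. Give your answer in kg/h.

water in feed = 850.4×0.781 = 664.16 kg/h.
After stage 1: water left = (1−0.479)×664.16 = 346.03; stream total = 532.27 kg/h.
After stage 2: water left = (1−0.652)×346.03 = 120.42; final concentrate = 306.66 kg/h.

306.7 kg/h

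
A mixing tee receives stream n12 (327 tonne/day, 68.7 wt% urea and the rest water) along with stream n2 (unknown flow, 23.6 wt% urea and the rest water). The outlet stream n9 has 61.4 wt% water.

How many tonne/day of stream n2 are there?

656.2 tonne/day

Let n2 be the unknown flow. Total out = 327 + n2.
water balance: 102.35 + 0.764·n2 = 0.614·(327 + n2)
(0.764 − 0.614)·n2 = 0.614×327 − 102.35 = 98.427
n2 = 98.427 / 0.150 = 656.18 tonne/day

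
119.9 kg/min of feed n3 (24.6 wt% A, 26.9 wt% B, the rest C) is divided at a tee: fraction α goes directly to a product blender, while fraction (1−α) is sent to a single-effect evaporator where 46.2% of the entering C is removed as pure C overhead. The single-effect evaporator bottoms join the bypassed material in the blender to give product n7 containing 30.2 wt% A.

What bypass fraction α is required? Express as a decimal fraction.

All 119.9×0.246 = 29.495 kg/min of A reaches n7, so n7 = 29.495/0.302 = 97.667 kg/min and vapour = 22.233 kg/min.
The evaporator receives (1−α)·119.9 of feed at 0.485 C and removes 0.462 of that C:
0.462×0.485×(1−α)×119.9 = 22.233
(1−α) = 22.233/26.866 = 0.8276;  α = 0.1724.

0.172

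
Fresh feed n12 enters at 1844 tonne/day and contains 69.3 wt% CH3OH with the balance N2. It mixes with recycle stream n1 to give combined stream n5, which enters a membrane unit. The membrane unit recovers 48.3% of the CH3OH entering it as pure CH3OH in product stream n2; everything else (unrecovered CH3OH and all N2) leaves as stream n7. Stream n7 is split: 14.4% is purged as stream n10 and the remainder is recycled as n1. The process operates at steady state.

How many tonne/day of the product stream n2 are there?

1107 tonne/day

CH3OH in n5: m_A = 1844×0.693 + (1−0.144)·(1−0.483)·m_A, so m_A = 1277.9/0.5574 = 2292.4 tonne/day.
Product n2 = 0.483×2292.4 = 1107.2 tonne/day.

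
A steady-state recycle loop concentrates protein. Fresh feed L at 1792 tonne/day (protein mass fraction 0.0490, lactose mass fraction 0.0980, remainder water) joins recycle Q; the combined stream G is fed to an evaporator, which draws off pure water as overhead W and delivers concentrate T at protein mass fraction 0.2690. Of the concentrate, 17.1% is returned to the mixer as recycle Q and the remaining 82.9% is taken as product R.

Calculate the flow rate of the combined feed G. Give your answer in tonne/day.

Overall protein balance (none leaves overhead): protein in fresh feed = protein in product, i.e. 1792×0.049 = (1−0.171)·T·0.269.
T = 87.808/(0.269×0.829) = 393.76 tonne/day.
Recycle Q = 0.171×393.76 = 67.332 tonne/day.
Combined feed G = 1792 + 67.332 = 1859.3 tonne/day.

1859 tonne/day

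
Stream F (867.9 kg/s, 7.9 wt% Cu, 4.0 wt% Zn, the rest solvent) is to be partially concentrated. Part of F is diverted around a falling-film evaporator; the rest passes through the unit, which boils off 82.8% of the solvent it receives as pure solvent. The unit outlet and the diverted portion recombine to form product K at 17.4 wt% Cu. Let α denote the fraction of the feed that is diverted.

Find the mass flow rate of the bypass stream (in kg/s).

218.3 kg/s

All 867.9×0.079 = 68.564 kg/s of Cu reaches K, so K = 68.564/0.174 = 394.05 kg/s and vapour = 473.85 kg/s.
The evaporator receives (1−α)·867.9 of feed at 0.881 solvent and removes 0.828 of that solvent:
0.828×0.881×(1−α)×867.9 = 473.85
(1−α) = 473.85/633.11 = 0.7485;  α = 0.2515.
Bypass flow = 0.2515×867.9 = 218.31 kg/s.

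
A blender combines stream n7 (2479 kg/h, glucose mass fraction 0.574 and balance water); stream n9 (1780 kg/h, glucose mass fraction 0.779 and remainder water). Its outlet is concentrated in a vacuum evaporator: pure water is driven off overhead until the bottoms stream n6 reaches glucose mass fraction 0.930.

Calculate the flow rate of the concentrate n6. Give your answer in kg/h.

3021 kg/h

glucose entering = 2479×0.574 + 1780×0.779 = 2809.6 kg/h.
All glucose reports to n6, so n6 = 2809.6/0.930 = 3021 kg/h.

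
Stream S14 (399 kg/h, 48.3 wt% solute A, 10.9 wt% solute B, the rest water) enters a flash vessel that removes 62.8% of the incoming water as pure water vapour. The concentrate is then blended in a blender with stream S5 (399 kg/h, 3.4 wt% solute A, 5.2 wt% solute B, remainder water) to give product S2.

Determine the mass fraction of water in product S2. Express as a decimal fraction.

Vapour removed = 0.628×0.408×399 = 102.23 kg/h; concentrate = 296.77 kg/h.
water reaching the mixer = 60.559 (from concentrate) + 399×0.914 = 425.24 kg/h.
Product flow = 296.77 + 399 = 695.77 kg/h; water fraction = 0.6112.

0.6112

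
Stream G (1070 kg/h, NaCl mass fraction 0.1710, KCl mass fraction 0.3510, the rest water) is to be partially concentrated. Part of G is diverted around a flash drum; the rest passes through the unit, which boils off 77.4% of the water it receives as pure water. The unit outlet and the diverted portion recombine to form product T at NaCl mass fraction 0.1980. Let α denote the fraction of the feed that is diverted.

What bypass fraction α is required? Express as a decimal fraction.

All 1070×0.171 = 182.97 kg/h of NaCl reaches T, so T = 182.97/0.198 = 924.09 kg/h and vapour = 145.91 kg/h.
The evaporator receives (1−α)·1070 of feed at 0.478 water and removes 0.774 of that water:
0.774×0.478×(1−α)×1070 = 145.91
(1−α) = 145.91/395.87 = 0.3686;  α = 0.6314.

0.631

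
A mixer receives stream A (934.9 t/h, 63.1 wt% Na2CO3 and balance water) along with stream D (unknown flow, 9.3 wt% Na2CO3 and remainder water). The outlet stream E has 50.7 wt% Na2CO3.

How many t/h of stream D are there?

Let D be the unknown flow. Total out = 934.9 + D.
Na2CO3 balance: 589.92 + 0.093·D = 0.507·(934.9 + D)
(0.093 − 0.507)·D = 0.507×934.9 − 589.92 = -115.93
D = -115.93 / -0.414 = 280.02 t/h

280 t/h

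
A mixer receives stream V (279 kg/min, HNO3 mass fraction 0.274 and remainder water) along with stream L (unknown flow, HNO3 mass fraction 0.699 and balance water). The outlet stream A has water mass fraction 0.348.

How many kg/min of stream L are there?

Let L be the unknown flow. Total out = 279 + L.
water balance: 202.55 + 0.301·L = 0.348·(279 + L)
(0.301 − 0.348)·L = 0.348×279 − 202.55 = -105.46
L = -105.46 / -0.047 = 2243.9 kg/min

2244 kg/min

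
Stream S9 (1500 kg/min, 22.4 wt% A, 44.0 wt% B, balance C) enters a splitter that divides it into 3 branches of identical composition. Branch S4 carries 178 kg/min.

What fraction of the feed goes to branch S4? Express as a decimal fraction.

Fraction to S4 = 178/1500 = 0.1187.

0.119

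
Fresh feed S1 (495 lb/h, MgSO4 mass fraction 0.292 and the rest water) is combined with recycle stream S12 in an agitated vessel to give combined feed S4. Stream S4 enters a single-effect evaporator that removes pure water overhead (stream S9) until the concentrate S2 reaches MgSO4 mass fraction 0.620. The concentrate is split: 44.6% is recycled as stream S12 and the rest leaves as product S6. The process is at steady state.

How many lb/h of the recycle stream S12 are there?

187.7 lb/h

Overall MgSO4 balance (none leaves overhead): MgSO4 in fresh feed = MgSO4 in product, i.e. 495×0.292 = (1−0.446)·S2·0.620.
S2 = 144.54/(0.620×0.554) = 420.81 lb/h.
Recycle S12 = 0.446×420.81 = 187.68 lb/h.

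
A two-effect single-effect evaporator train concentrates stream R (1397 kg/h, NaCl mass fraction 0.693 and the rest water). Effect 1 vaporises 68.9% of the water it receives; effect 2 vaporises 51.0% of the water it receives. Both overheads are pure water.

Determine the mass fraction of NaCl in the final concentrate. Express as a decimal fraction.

water in feed = 1397×0.307 = 428.88 kg/h.
After stage 1: water left = (1−0.689)×428.88 = 133.38; stream total = 1101.5 kg/h.
After stage 2: water left = (1−0.510)×133.38 = 65.357; final concentrate = 1033.5 kg/h.
NaCl fraction = 968.12/1033.5 = 0.937.

0.937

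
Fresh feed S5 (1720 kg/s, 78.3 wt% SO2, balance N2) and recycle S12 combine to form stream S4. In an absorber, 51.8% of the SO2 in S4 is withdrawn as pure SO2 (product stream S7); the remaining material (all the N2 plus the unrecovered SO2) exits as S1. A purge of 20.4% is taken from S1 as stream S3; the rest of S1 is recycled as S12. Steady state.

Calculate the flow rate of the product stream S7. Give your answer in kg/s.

1132 kg/s

SO2 in S4: m_A = 1720×0.783 + (1−0.204)·(1−0.518)·m_A, so m_A = 1346.8/0.6163 = 2185.1 kg/s.
Product S7 = 0.518×2185.1 = 1131.9 kg/s.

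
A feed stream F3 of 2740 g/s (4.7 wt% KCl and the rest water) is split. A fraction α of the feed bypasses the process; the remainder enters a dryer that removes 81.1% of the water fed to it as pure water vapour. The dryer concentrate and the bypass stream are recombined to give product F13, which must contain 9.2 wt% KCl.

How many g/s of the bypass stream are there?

1006 g/s

All 2740×0.047 = 128.78 g/s of KCl reaches F13, so F13 = 128.78/0.092 = 1399.8 g/s and vapour = 1340.2 g/s.
The evaporator receives (1−α)·2740 of feed at 0.953 water and removes 0.811 of that water:
0.811×0.953×(1−α)×2740 = 1340.2
(1−α) = 1340.2/2117.7 = 0.6329;  α = 0.3671.
Bypass flow = 0.3671×2740 = 1006 g/s.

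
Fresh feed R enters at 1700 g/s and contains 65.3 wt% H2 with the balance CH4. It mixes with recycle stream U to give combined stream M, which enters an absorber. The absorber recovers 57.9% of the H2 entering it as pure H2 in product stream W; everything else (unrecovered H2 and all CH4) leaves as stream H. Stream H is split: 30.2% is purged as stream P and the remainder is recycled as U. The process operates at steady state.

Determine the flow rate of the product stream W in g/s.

H2 in M: m_A = 1700×0.653 + (1−0.302)·(1−0.579)·m_A, so m_A = 1110.1/0.7061 = 1572.1 g/s.
Product W = 0.579×1572.1 = 910.22 g/s.

910.2 g/s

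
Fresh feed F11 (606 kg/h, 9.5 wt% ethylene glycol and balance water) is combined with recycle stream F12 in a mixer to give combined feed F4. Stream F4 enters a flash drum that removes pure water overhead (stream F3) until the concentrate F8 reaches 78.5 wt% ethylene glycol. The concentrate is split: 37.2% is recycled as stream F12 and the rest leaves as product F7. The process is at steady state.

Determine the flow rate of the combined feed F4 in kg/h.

Overall ethylene glycol balance (none leaves overhead): ethylene glycol in fresh feed = ethylene glycol in product, i.e. 606×0.095 = (1−0.372)·F8·0.785.
F8 = 57.57/(0.785×0.628) = 116.78 kg/h.
Recycle F12 = 0.372×116.78 = 43.442 kg/h.
Combined feed F4 = 606 + 43.442 = 649.44 kg/h.

649.4 kg/h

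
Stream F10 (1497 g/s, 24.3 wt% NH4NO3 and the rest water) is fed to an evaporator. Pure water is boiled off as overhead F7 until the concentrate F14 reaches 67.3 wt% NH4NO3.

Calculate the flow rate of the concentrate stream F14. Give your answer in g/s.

NH4NO3 is conserved: 1497×0.243 = 363.77 g/s all reports to the concentrate.
Concentrate = 363.77/(target fraction) = 540.52 g/s.

540.5 g/s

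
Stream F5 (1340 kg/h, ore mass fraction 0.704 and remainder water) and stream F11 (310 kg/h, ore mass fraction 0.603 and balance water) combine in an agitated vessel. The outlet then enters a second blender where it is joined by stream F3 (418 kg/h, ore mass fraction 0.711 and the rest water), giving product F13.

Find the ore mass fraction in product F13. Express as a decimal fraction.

Overall, product flow = 2068 kg/h.
ore in = 1340×0.704 + 310×0.603 + 418×0.711 = 1427.5 kg/h.
ore fraction in F13 = 0.690.

0.690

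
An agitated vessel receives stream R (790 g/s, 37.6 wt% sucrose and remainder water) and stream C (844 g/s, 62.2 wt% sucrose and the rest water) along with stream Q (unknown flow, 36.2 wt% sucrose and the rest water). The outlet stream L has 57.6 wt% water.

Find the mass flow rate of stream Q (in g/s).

2084 g/s

Let Q be the unknown flow. Total out = 1634 + Q.
water balance: 811.99 + 0.638·Q = 0.576·(1634 + Q)
(0.638 − 0.576)·Q = 0.576×1634 − 811.99 = 129.19
Q = 129.19 / 0.062 = 2083.7 g/s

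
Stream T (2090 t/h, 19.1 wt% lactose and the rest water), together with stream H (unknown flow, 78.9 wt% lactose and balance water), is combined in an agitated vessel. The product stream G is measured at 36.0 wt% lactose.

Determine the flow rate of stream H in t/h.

823.3 t/h

Let H be the unknown flow. Total out = 2090 + H.
lactose balance: 399.19 + 0.789·H = 0.360·(2090 + H)
(0.789 − 0.360)·H = 0.360×2090 − 399.19 = 353.21
H = 353.21 / 0.429 = 823.33 t/h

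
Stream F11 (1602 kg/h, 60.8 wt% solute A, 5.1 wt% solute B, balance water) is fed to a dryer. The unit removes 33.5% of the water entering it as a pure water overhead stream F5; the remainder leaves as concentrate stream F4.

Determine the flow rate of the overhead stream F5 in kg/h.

183 kg/h

water entering = 1602×0.341 = 546.28 kg/h; overhead removed = 0.335×546.28 = 183 kg/h.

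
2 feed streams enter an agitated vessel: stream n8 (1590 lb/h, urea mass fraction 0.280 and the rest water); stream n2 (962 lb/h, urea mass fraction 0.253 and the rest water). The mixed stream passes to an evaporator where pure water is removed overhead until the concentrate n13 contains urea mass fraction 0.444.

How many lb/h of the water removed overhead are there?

1001 lb/h

urea entering = 1590×0.280 + 962×0.253 = 688.59 lb/h.
All urea reports to n13, so n13 = 688.59/0.444 = 1550.9 lb/h.
Total feed = 2552 lb/h; overhead = 2552 − 1550.9 = 1001.1 lb/h.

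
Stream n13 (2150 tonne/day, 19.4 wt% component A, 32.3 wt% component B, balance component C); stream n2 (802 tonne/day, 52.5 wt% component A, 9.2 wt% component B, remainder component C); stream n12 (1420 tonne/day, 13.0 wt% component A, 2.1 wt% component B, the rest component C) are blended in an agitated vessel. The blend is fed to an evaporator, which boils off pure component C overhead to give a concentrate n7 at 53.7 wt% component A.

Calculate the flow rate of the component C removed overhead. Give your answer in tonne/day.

2467 tonne/day

component A entering = 2150×0.194 + 802×0.525 + 1420×0.130 = 1022.8 tonne/day.
All component A reports to n7, so n7 = 1022.8/0.537 = 1904.6 tonne/day.
Total feed = 4372 tonne/day; overhead = 4372 − 1904.6 = 2467.4 tonne/day.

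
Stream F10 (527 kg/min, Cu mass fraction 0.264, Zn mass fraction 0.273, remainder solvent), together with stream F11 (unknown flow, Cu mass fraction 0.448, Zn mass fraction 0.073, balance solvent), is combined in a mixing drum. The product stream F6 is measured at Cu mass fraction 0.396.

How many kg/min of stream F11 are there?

Let F11 be the unknown flow. Total out = 527 + F11.
Cu balance: 139.13 + 0.448·F11 = 0.396·(527 + F11)
(0.448 − 0.396)·F11 = 0.396×527 − 139.13 = 69.564
F11 = 69.564 / 0.052 = 1337.8 kg/min

1338 kg/min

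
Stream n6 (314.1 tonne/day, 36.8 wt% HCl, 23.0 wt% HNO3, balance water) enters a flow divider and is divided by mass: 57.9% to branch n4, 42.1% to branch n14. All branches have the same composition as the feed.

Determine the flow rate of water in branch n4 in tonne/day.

Branch n4 total = 0.579×314.1 = 181.86 tonne/day.
water in n4 = 0.402×181.86 = 73.109 tonne/day.

73.11 tonne/day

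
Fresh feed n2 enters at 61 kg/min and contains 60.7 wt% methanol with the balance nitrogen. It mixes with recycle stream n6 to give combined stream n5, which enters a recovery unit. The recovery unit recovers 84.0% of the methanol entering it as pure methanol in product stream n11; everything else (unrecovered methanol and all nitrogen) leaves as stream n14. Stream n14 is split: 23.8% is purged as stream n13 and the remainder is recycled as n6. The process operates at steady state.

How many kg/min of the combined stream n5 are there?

142.9 kg/min

nitrogen enters only via n2 and leaves only via the purge: 61×0.393 = 0.238×(nitrogen in n14), and the recovery unit passes all nitrogen, so nitrogen in n5 = nitrogen in n14 = 100.73 kg/min.
methanol in n5: m_A = 61×0.607 + (1−0.238)·(1−0.840)·m_A, so m_A = 37.027/0.8781 = 42.168 kg/min.
n5 = 42.168 + 100.73 = 142.9 kg/min.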